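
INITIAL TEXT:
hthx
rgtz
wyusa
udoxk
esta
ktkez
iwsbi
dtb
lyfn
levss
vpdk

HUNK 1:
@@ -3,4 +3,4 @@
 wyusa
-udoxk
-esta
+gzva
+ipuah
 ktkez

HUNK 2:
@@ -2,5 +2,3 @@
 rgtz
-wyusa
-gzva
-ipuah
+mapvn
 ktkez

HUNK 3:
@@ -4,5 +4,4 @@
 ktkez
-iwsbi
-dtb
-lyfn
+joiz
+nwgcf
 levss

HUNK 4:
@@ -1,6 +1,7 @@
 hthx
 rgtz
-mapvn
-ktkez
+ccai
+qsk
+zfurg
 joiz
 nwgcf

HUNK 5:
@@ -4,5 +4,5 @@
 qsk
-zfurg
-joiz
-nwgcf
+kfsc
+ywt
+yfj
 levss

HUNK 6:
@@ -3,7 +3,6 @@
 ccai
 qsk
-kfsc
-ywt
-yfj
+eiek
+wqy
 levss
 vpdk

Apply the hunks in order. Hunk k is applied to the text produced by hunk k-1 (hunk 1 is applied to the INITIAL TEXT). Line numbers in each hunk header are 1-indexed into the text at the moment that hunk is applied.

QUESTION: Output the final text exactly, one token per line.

Answer: hthx
rgtz
ccai
qsk
eiek
wqy
levss
vpdk

Derivation:
Hunk 1: at line 3 remove [udoxk,esta] add [gzva,ipuah] -> 11 lines: hthx rgtz wyusa gzva ipuah ktkez iwsbi dtb lyfn levss vpdk
Hunk 2: at line 2 remove [wyusa,gzva,ipuah] add [mapvn] -> 9 lines: hthx rgtz mapvn ktkez iwsbi dtb lyfn levss vpdk
Hunk 3: at line 4 remove [iwsbi,dtb,lyfn] add [joiz,nwgcf] -> 8 lines: hthx rgtz mapvn ktkez joiz nwgcf levss vpdk
Hunk 4: at line 1 remove [mapvn,ktkez] add [ccai,qsk,zfurg] -> 9 lines: hthx rgtz ccai qsk zfurg joiz nwgcf levss vpdk
Hunk 5: at line 4 remove [zfurg,joiz,nwgcf] add [kfsc,ywt,yfj] -> 9 lines: hthx rgtz ccai qsk kfsc ywt yfj levss vpdk
Hunk 6: at line 3 remove [kfsc,ywt,yfj] add [eiek,wqy] -> 8 lines: hthx rgtz ccai qsk eiek wqy levss vpdk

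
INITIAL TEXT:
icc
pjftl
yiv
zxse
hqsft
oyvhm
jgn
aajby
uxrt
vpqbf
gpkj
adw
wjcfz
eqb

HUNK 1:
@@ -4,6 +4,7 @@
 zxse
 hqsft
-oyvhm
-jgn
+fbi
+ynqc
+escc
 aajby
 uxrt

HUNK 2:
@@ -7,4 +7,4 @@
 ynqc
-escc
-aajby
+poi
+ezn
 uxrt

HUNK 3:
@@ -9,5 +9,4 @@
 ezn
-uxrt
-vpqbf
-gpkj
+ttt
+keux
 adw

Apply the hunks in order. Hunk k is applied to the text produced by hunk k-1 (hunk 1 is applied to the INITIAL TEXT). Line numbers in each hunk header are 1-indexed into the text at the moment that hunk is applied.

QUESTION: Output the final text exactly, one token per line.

Hunk 1: at line 4 remove [oyvhm,jgn] add [fbi,ynqc,escc] -> 15 lines: icc pjftl yiv zxse hqsft fbi ynqc escc aajby uxrt vpqbf gpkj adw wjcfz eqb
Hunk 2: at line 7 remove [escc,aajby] add [poi,ezn] -> 15 lines: icc pjftl yiv zxse hqsft fbi ynqc poi ezn uxrt vpqbf gpkj adw wjcfz eqb
Hunk 3: at line 9 remove [uxrt,vpqbf,gpkj] add [ttt,keux] -> 14 lines: icc pjftl yiv zxse hqsft fbi ynqc poi ezn ttt keux adw wjcfz eqb

Answer: icc
pjftl
yiv
zxse
hqsft
fbi
ynqc
poi
ezn
ttt
keux
adw
wjcfz
eqb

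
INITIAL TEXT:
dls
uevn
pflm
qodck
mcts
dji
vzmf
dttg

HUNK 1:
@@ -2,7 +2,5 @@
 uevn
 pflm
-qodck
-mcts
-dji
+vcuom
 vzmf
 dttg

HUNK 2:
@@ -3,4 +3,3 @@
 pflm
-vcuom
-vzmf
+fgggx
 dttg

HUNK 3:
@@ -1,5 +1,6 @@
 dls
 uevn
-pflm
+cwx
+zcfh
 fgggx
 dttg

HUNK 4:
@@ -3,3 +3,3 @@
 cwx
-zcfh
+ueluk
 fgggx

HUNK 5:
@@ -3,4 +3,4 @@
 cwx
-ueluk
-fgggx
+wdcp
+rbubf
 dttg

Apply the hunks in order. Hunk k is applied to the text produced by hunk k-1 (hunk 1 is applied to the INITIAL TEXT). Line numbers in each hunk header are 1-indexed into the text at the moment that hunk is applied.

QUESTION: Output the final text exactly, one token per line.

Answer: dls
uevn
cwx
wdcp
rbubf
dttg

Derivation:
Hunk 1: at line 2 remove [qodck,mcts,dji] add [vcuom] -> 6 lines: dls uevn pflm vcuom vzmf dttg
Hunk 2: at line 3 remove [vcuom,vzmf] add [fgggx] -> 5 lines: dls uevn pflm fgggx dttg
Hunk 3: at line 1 remove [pflm] add [cwx,zcfh] -> 6 lines: dls uevn cwx zcfh fgggx dttg
Hunk 4: at line 3 remove [zcfh] add [ueluk] -> 6 lines: dls uevn cwx ueluk fgggx dttg
Hunk 5: at line 3 remove [ueluk,fgggx] add [wdcp,rbubf] -> 6 lines: dls uevn cwx wdcp rbubf dttg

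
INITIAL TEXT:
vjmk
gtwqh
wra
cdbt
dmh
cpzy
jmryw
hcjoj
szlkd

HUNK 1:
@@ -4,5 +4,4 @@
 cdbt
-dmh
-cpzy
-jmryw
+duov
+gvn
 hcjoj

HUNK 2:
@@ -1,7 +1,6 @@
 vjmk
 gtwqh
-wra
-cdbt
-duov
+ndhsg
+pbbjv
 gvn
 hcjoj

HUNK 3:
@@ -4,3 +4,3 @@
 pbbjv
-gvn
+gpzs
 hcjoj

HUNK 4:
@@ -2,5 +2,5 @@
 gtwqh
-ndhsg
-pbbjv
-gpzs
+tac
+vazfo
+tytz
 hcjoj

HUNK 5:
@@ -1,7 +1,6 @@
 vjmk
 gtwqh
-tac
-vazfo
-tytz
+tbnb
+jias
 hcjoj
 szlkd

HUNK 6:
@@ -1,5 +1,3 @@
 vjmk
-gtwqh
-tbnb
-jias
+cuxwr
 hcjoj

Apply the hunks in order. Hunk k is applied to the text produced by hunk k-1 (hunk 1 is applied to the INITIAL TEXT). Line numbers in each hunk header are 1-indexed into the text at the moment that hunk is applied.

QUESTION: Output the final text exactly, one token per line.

Hunk 1: at line 4 remove [dmh,cpzy,jmryw] add [duov,gvn] -> 8 lines: vjmk gtwqh wra cdbt duov gvn hcjoj szlkd
Hunk 2: at line 1 remove [wra,cdbt,duov] add [ndhsg,pbbjv] -> 7 lines: vjmk gtwqh ndhsg pbbjv gvn hcjoj szlkd
Hunk 3: at line 4 remove [gvn] add [gpzs] -> 7 lines: vjmk gtwqh ndhsg pbbjv gpzs hcjoj szlkd
Hunk 4: at line 2 remove [ndhsg,pbbjv,gpzs] add [tac,vazfo,tytz] -> 7 lines: vjmk gtwqh tac vazfo tytz hcjoj szlkd
Hunk 5: at line 1 remove [tac,vazfo,tytz] add [tbnb,jias] -> 6 lines: vjmk gtwqh tbnb jias hcjoj szlkd
Hunk 6: at line 1 remove [gtwqh,tbnb,jias] add [cuxwr] -> 4 lines: vjmk cuxwr hcjoj szlkd

Answer: vjmk
cuxwr
hcjoj
szlkd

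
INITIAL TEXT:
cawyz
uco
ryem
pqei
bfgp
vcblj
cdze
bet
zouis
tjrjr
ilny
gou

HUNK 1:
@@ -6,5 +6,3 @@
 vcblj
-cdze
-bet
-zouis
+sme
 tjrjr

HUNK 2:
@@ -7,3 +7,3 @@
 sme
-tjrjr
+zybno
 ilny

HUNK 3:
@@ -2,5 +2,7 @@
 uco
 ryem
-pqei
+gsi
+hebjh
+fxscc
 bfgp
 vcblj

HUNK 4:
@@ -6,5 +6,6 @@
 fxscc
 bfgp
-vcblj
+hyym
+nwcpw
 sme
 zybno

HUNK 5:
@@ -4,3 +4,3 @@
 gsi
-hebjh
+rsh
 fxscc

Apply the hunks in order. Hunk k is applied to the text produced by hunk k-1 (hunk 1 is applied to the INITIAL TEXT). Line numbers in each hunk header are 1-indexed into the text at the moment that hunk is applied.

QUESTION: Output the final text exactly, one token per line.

Answer: cawyz
uco
ryem
gsi
rsh
fxscc
bfgp
hyym
nwcpw
sme
zybno
ilny
gou

Derivation:
Hunk 1: at line 6 remove [cdze,bet,zouis] add [sme] -> 10 lines: cawyz uco ryem pqei bfgp vcblj sme tjrjr ilny gou
Hunk 2: at line 7 remove [tjrjr] add [zybno] -> 10 lines: cawyz uco ryem pqei bfgp vcblj sme zybno ilny gou
Hunk 3: at line 2 remove [pqei] add [gsi,hebjh,fxscc] -> 12 lines: cawyz uco ryem gsi hebjh fxscc bfgp vcblj sme zybno ilny gou
Hunk 4: at line 6 remove [vcblj] add [hyym,nwcpw] -> 13 lines: cawyz uco ryem gsi hebjh fxscc bfgp hyym nwcpw sme zybno ilny gou
Hunk 5: at line 4 remove [hebjh] add [rsh] -> 13 lines: cawyz uco ryem gsi rsh fxscc bfgp hyym nwcpw sme zybno ilny gou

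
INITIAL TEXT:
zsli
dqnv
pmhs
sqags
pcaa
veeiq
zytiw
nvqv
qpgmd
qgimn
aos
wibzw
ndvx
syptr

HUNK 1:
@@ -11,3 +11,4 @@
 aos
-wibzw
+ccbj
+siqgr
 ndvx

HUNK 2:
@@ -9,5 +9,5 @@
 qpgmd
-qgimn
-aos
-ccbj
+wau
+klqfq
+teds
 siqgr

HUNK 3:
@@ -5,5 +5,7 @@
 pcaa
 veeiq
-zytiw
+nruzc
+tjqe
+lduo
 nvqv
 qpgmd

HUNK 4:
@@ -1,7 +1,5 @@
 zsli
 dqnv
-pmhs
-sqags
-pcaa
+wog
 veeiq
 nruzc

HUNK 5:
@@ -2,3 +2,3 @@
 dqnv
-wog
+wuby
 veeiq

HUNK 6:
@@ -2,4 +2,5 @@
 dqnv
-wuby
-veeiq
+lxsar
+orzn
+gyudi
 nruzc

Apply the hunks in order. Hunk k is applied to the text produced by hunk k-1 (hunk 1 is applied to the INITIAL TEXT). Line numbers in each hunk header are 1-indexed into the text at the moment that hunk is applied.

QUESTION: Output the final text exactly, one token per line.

Hunk 1: at line 11 remove [wibzw] add [ccbj,siqgr] -> 15 lines: zsli dqnv pmhs sqags pcaa veeiq zytiw nvqv qpgmd qgimn aos ccbj siqgr ndvx syptr
Hunk 2: at line 9 remove [qgimn,aos,ccbj] add [wau,klqfq,teds] -> 15 lines: zsli dqnv pmhs sqags pcaa veeiq zytiw nvqv qpgmd wau klqfq teds siqgr ndvx syptr
Hunk 3: at line 5 remove [zytiw] add [nruzc,tjqe,lduo] -> 17 lines: zsli dqnv pmhs sqags pcaa veeiq nruzc tjqe lduo nvqv qpgmd wau klqfq teds siqgr ndvx syptr
Hunk 4: at line 1 remove [pmhs,sqags,pcaa] add [wog] -> 15 lines: zsli dqnv wog veeiq nruzc tjqe lduo nvqv qpgmd wau klqfq teds siqgr ndvx syptr
Hunk 5: at line 2 remove [wog] add [wuby] -> 15 lines: zsli dqnv wuby veeiq nruzc tjqe lduo nvqv qpgmd wau klqfq teds siqgr ndvx syptr
Hunk 6: at line 2 remove [wuby,veeiq] add [lxsar,orzn,gyudi] -> 16 lines: zsli dqnv lxsar orzn gyudi nruzc tjqe lduo nvqv qpgmd wau klqfq teds siqgr ndvx syptr

Answer: zsli
dqnv
lxsar
orzn
gyudi
nruzc
tjqe
lduo
nvqv
qpgmd
wau
klqfq
teds
siqgr
ndvx
syptr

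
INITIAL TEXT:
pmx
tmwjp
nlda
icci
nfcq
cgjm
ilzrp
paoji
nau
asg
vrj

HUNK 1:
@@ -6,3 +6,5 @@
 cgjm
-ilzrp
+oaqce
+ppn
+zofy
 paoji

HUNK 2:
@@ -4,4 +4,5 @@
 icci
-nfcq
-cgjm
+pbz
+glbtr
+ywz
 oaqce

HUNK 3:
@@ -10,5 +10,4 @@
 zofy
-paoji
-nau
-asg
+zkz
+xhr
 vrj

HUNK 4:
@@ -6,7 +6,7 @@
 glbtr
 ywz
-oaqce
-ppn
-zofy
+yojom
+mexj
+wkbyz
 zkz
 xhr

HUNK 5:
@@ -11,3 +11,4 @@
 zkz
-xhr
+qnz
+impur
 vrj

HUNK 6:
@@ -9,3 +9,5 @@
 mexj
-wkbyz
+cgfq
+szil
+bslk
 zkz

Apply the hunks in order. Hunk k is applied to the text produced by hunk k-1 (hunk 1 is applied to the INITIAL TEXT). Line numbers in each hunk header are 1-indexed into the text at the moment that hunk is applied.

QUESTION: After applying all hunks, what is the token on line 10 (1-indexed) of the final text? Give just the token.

Hunk 1: at line 6 remove [ilzrp] add [oaqce,ppn,zofy] -> 13 lines: pmx tmwjp nlda icci nfcq cgjm oaqce ppn zofy paoji nau asg vrj
Hunk 2: at line 4 remove [nfcq,cgjm] add [pbz,glbtr,ywz] -> 14 lines: pmx tmwjp nlda icci pbz glbtr ywz oaqce ppn zofy paoji nau asg vrj
Hunk 3: at line 10 remove [paoji,nau,asg] add [zkz,xhr] -> 13 lines: pmx tmwjp nlda icci pbz glbtr ywz oaqce ppn zofy zkz xhr vrj
Hunk 4: at line 6 remove [oaqce,ppn,zofy] add [yojom,mexj,wkbyz] -> 13 lines: pmx tmwjp nlda icci pbz glbtr ywz yojom mexj wkbyz zkz xhr vrj
Hunk 5: at line 11 remove [xhr] add [qnz,impur] -> 14 lines: pmx tmwjp nlda icci pbz glbtr ywz yojom mexj wkbyz zkz qnz impur vrj
Hunk 6: at line 9 remove [wkbyz] add [cgfq,szil,bslk] -> 16 lines: pmx tmwjp nlda icci pbz glbtr ywz yojom mexj cgfq szil bslk zkz qnz impur vrj
Final line 10: cgfq

Answer: cgfq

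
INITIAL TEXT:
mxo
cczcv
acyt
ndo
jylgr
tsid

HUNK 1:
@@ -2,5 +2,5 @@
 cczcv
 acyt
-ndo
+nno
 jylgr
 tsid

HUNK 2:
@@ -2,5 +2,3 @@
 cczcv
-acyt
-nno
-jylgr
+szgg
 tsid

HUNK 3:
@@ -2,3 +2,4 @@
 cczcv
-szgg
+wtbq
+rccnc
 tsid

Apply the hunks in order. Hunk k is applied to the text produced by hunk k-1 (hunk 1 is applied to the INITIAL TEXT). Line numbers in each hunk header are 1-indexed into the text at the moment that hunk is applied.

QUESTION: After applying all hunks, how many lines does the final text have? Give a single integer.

Answer: 5

Derivation:
Hunk 1: at line 2 remove [ndo] add [nno] -> 6 lines: mxo cczcv acyt nno jylgr tsid
Hunk 2: at line 2 remove [acyt,nno,jylgr] add [szgg] -> 4 lines: mxo cczcv szgg tsid
Hunk 3: at line 2 remove [szgg] add [wtbq,rccnc] -> 5 lines: mxo cczcv wtbq rccnc tsid
Final line count: 5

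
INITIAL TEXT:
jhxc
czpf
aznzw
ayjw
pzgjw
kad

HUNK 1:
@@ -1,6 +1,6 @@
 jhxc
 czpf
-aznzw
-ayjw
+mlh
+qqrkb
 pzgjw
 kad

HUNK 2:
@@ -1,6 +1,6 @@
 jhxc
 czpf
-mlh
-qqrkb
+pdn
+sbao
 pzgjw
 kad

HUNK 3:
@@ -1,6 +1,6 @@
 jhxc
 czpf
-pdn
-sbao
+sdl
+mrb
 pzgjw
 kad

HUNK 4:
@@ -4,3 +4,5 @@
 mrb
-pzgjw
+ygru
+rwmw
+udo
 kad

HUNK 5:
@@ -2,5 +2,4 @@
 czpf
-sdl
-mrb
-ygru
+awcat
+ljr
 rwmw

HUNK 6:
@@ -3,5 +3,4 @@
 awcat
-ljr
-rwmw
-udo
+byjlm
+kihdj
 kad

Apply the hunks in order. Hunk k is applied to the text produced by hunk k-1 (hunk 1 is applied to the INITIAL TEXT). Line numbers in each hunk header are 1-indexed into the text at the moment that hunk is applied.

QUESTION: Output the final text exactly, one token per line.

Answer: jhxc
czpf
awcat
byjlm
kihdj
kad

Derivation:
Hunk 1: at line 1 remove [aznzw,ayjw] add [mlh,qqrkb] -> 6 lines: jhxc czpf mlh qqrkb pzgjw kad
Hunk 2: at line 1 remove [mlh,qqrkb] add [pdn,sbao] -> 6 lines: jhxc czpf pdn sbao pzgjw kad
Hunk 3: at line 1 remove [pdn,sbao] add [sdl,mrb] -> 6 lines: jhxc czpf sdl mrb pzgjw kad
Hunk 4: at line 4 remove [pzgjw] add [ygru,rwmw,udo] -> 8 lines: jhxc czpf sdl mrb ygru rwmw udo kad
Hunk 5: at line 2 remove [sdl,mrb,ygru] add [awcat,ljr] -> 7 lines: jhxc czpf awcat ljr rwmw udo kad
Hunk 6: at line 3 remove [ljr,rwmw,udo] add [byjlm,kihdj] -> 6 lines: jhxc czpf awcat byjlm kihdj kad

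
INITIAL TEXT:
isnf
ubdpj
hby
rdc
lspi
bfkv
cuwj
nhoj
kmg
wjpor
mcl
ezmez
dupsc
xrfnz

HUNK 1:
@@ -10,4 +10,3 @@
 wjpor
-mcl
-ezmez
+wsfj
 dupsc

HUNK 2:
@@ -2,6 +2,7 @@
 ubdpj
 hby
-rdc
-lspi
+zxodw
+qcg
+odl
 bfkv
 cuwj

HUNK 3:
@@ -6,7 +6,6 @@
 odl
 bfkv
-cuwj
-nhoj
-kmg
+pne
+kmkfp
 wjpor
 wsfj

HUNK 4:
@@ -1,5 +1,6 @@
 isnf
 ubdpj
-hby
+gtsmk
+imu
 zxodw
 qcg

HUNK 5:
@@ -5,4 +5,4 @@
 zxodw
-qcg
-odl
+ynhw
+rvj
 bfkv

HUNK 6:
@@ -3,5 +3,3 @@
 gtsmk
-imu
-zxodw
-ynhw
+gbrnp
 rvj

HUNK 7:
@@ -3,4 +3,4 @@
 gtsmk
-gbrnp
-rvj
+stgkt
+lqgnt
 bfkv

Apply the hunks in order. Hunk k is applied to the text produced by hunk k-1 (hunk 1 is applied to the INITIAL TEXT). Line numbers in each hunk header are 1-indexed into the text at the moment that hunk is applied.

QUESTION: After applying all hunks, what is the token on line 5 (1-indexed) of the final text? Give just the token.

Hunk 1: at line 10 remove [mcl,ezmez] add [wsfj] -> 13 lines: isnf ubdpj hby rdc lspi bfkv cuwj nhoj kmg wjpor wsfj dupsc xrfnz
Hunk 2: at line 2 remove [rdc,lspi] add [zxodw,qcg,odl] -> 14 lines: isnf ubdpj hby zxodw qcg odl bfkv cuwj nhoj kmg wjpor wsfj dupsc xrfnz
Hunk 3: at line 6 remove [cuwj,nhoj,kmg] add [pne,kmkfp] -> 13 lines: isnf ubdpj hby zxodw qcg odl bfkv pne kmkfp wjpor wsfj dupsc xrfnz
Hunk 4: at line 1 remove [hby] add [gtsmk,imu] -> 14 lines: isnf ubdpj gtsmk imu zxodw qcg odl bfkv pne kmkfp wjpor wsfj dupsc xrfnz
Hunk 5: at line 5 remove [qcg,odl] add [ynhw,rvj] -> 14 lines: isnf ubdpj gtsmk imu zxodw ynhw rvj bfkv pne kmkfp wjpor wsfj dupsc xrfnz
Hunk 6: at line 3 remove [imu,zxodw,ynhw] add [gbrnp] -> 12 lines: isnf ubdpj gtsmk gbrnp rvj bfkv pne kmkfp wjpor wsfj dupsc xrfnz
Hunk 7: at line 3 remove [gbrnp,rvj] add [stgkt,lqgnt] -> 12 lines: isnf ubdpj gtsmk stgkt lqgnt bfkv pne kmkfp wjpor wsfj dupsc xrfnz
Final line 5: lqgnt

Answer: lqgnt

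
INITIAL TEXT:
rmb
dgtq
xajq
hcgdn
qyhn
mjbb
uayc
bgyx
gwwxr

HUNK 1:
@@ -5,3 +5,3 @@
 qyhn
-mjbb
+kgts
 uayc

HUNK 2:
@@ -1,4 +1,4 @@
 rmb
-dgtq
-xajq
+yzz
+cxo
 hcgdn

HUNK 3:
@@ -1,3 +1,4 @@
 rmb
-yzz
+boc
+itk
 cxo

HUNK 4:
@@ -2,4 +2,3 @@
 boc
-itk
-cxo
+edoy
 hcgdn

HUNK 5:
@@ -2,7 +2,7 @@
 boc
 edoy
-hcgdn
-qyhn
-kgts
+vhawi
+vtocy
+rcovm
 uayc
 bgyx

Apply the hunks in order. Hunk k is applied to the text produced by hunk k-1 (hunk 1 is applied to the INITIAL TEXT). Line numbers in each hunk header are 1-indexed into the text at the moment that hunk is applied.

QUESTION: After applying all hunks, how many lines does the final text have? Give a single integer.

Answer: 9

Derivation:
Hunk 1: at line 5 remove [mjbb] add [kgts] -> 9 lines: rmb dgtq xajq hcgdn qyhn kgts uayc bgyx gwwxr
Hunk 2: at line 1 remove [dgtq,xajq] add [yzz,cxo] -> 9 lines: rmb yzz cxo hcgdn qyhn kgts uayc bgyx gwwxr
Hunk 3: at line 1 remove [yzz] add [boc,itk] -> 10 lines: rmb boc itk cxo hcgdn qyhn kgts uayc bgyx gwwxr
Hunk 4: at line 2 remove [itk,cxo] add [edoy] -> 9 lines: rmb boc edoy hcgdn qyhn kgts uayc bgyx gwwxr
Hunk 5: at line 2 remove [hcgdn,qyhn,kgts] add [vhawi,vtocy,rcovm] -> 9 lines: rmb boc edoy vhawi vtocy rcovm uayc bgyx gwwxr
Final line count: 9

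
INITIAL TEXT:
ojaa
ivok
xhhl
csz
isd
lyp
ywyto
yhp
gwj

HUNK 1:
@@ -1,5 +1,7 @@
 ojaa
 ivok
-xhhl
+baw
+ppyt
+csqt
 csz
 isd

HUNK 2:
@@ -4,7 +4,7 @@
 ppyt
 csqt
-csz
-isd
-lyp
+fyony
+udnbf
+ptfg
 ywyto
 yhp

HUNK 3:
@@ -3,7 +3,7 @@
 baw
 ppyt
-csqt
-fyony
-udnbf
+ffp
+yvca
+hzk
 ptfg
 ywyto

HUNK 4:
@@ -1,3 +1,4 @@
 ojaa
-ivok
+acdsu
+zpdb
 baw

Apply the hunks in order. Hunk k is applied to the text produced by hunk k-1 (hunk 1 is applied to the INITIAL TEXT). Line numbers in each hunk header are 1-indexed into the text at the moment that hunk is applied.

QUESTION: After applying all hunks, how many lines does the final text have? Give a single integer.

Answer: 12

Derivation:
Hunk 1: at line 1 remove [xhhl] add [baw,ppyt,csqt] -> 11 lines: ojaa ivok baw ppyt csqt csz isd lyp ywyto yhp gwj
Hunk 2: at line 4 remove [csz,isd,lyp] add [fyony,udnbf,ptfg] -> 11 lines: ojaa ivok baw ppyt csqt fyony udnbf ptfg ywyto yhp gwj
Hunk 3: at line 3 remove [csqt,fyony,udnbf] add [ffp,yvca,hzk] -> 11 lines: ojaa ivok baw ppyt ffp yvca hzk ptfg ywyto yhp gwj
Hunk 4: at line 1 remove [ivok] add [acdsu,zpdb] -> 12 lines: ojaa acdsu zpdb baw ppyt ffp yvca hzk ptfg ywyto yhp gwj
Final line count: 12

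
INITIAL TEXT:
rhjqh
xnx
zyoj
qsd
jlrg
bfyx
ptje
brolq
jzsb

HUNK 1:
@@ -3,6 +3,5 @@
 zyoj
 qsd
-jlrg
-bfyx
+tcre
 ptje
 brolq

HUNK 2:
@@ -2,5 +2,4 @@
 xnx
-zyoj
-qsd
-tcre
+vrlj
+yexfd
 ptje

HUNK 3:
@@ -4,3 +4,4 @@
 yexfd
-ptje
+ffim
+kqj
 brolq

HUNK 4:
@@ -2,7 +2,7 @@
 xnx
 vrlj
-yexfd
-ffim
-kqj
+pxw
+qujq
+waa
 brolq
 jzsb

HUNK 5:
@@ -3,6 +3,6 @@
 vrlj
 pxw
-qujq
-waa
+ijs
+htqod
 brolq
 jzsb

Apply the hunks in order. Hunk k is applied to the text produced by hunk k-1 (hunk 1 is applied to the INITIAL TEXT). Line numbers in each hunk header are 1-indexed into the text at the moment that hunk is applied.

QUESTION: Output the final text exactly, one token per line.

Answer: rhjqh
xnx
vrlj
pxw
ijs
htqod
brolq
jzsb

Derivation:
Hunk 1: at line 3 remove [jlrg,bfyx] add [tcre] -> 8 lines: rhjqh xnx zyoj qsd tcre ptje brolq jzsb
Hunk 2: at line 2 remove [zyoj,qsd,tcre] add [vrlj,yexfd] -> 7 lines: rhjqh xnx vrlj yexfd ptje brolq jzsb
Hunk 3: at line 4 remove [ptje] add [ffim,kqj] -> 8 lines: rhjqh xnx vrlj yexfd ffim kqj brolq jzsb
Hunk 4: at line 2 remove [yexfd,ffim,kqj] add [pxw,qujq,waa] -> 8 lines: rhjqh xnx vrlj pxw qujq waa brolq jzsb
Hunk 5: at line 3 remove [qujq,waa] add [ijs,htqod] -> 8 lines: rhjqh xnx vrlj pxw ijs htqod brolq jzsb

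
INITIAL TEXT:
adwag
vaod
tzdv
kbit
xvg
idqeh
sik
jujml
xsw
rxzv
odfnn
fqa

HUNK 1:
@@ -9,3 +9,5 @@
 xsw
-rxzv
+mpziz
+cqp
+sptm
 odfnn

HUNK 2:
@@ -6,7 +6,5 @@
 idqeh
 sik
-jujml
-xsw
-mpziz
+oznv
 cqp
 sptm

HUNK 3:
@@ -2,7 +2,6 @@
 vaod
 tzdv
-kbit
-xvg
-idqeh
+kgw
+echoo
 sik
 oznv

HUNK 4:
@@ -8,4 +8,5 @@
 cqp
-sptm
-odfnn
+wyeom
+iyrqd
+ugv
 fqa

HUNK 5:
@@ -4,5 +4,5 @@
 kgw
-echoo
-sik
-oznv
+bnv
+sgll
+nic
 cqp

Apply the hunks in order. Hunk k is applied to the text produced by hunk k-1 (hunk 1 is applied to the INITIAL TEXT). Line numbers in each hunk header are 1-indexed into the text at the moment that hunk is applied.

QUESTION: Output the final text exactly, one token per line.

Answer: adwag
vaod
tzdv
kgw
bnv
sgll
nic
cqp
wyeom
iyrqd
ugv
fqa

Derivation:
Hunk 1: at line 9 remove [rxzv] add [mpziz,cqp,sptm] -> 14 lines: adwag vaod tzdv kbit xvg idqeh sik jujml xsw mpziz cqp sptm odfnn fqa
Hunk 2: at line 6 remove [jujml,xsw,mpziz] add [oznv] -> 12 lines: adwag vaod tzdv kbit xvg idqeh sik oznv cqp sptm odfnn fqa
Hunk 3: at line 2 remove [kbit,xvg,idqeh] add [kgw,echoo] -> 11 lines: adwag vaod tzdv kgw echoo sik oznv cqp sptm odfnn fqa
Hunk 4: at line 8 remove [sptm,odfnn] add [wyeom,iyrqd,ugv] -> 12 lines: adwag vaod tzdv kgw echoo sik oznv cqp wyeom iyrqd ugv fqa
Hunk 5: at line 4 remove [echoo,sik,oznv] add [bnv,sgll,nic] -> 12 lines: adwag vaod tzdv kgw bnv sgll nic cqp wyeom iyrqd ugv fqa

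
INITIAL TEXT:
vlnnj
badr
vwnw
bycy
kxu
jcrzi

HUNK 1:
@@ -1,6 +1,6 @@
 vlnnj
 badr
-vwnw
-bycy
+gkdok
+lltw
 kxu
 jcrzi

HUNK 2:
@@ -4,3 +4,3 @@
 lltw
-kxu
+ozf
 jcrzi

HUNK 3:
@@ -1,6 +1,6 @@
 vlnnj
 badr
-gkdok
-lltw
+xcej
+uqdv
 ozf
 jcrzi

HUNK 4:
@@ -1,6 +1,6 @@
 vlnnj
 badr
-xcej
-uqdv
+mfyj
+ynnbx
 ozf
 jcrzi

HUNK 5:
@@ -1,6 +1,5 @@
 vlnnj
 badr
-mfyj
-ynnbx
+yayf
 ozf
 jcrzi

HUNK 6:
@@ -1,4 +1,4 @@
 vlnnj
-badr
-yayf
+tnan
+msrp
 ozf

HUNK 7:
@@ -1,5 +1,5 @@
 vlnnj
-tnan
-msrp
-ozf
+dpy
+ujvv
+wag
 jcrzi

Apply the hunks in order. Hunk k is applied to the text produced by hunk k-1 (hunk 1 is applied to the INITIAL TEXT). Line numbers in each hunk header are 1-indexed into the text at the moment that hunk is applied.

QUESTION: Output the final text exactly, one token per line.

Hunk 1: at line 1 remove [vwnw,bycy] add [gkdok,lltw] -> 6 lines: vlnnj badr gkdok lltw kxu jcrzi
Hunk 2: at line 4 remove [kxu] add [ozf] -> 6 lines: vlnnj badr gkdok lltw ozf jcrzi
Hunk 3: at line 1 remove [gkdok,lltw] add [xcej,uqdv] -> 6 lines: vlnnj badr xcej uqdv ozf jcrzi
Hunk 4: at line 1 remove [xcej,uqdv] add [mfyj,ynnbx] -> 6 lines: vlnnj badr mfyj ynnbx ozf jcrzi
Hunk 5: at line 1 remove [mfyj,ynnbx] add [yayf] -> 5 lines: vlnnj badr yayf ozf jcrzi
Hunk 6: at line 1 remove [badr,yayf] add [tnan,msrp] -> 5 lines: vlnnj tnan msrp ozf jcrzi
Hunk 7: at line 1 remove [tnan,msrp,ozf] add [dpy,ujvv,wag] -> 5 lines: vlnnj dpy ujvv wag jcrzi

Answer: vlnnj
dpy
ujvv
wag
jcrzi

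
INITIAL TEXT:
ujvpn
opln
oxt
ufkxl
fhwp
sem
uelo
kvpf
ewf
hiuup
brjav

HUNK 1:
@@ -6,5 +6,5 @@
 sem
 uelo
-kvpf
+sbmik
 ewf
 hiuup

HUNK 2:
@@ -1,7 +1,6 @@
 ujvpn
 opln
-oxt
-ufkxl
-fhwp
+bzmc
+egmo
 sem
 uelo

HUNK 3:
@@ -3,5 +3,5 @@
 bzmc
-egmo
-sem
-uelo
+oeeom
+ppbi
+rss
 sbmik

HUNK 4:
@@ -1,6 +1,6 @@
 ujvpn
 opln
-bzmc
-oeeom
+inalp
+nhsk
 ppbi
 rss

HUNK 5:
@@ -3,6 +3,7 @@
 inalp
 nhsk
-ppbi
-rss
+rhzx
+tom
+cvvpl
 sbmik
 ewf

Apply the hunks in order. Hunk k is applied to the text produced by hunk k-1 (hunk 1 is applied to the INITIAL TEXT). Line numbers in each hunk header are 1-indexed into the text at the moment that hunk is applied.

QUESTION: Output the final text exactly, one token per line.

Answer: ujvpn
opln
inalp
nhsk
rhzx
tom
cvvpl
sbmik
ewf
hiuup
brjav

Derivation:
Hunk 1: at line 6 remove [kvpf] add [sbmik] -> 11 lines: ujvpn opln oxt ufkxl fhwp sem uelo sbmik ewf hiuup brjav
Hunk 2: at line 1 remove [oxt,ufkxl,fhwp] add [bzmc,egmo] -> 10 lines: ujvpn opln bzmc egmo sem uelo sbmik ewf hiuup brjav
Hunk 3: at line 3 remove [egmo,sem,uelo] add [oeeom,ppbi,rss] -> 10 lines: ujvpn opln bzmc oeeom ppbi rss sbmik ewf hiuup brjav
Hunk 4: at line 1 remove [bzmc,oeeom] add [inalp,nhsk] -> 10 lines: ujvpn opln inalp nhsk ppbi rss sbmik ewf hiuup brjav
Hunk 5: at line 3 remove [ppbi,rss] add [rhzx,tom,cvvpl] -> 11 lines: ujvpn opln inalp nhsk rhzx tom cvvpl sbmik ewf hiuup brjav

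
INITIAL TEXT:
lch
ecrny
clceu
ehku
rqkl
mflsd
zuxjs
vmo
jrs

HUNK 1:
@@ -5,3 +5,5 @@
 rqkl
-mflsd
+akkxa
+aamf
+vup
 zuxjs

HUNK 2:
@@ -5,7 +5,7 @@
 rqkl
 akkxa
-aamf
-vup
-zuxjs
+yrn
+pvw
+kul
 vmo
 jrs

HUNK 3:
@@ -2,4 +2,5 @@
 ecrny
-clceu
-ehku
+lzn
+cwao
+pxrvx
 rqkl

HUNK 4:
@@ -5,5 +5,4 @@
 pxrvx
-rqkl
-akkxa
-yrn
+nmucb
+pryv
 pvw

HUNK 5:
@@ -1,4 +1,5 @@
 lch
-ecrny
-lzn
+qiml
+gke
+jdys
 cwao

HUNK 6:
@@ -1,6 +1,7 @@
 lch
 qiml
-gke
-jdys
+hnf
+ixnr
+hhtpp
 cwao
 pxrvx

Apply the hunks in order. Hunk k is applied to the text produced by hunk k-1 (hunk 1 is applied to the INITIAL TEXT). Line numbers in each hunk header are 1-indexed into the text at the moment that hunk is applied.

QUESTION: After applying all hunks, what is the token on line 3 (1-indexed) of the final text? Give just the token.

Answer: hnf

Derivation:
Hunk 1: at line 5 remove [mflsd] add [akkxa,aamf,vup] -> 11 lines: lch ecrny clceu ehku rqkl akkxa aamf vup zuxjs vmo jrs
Hunk 2: at line 5 remove [aamf,vup,zuxjs] add [yrn,pvw,kul] -> 11 lines: lch ecrny clceu ehku rqkl akkxa yrn pvw kul vmo jrs
Hunk 3: at line 2 remove [clceu,ehku] add [lzn,cwao,pxrvx] -> 12 lines: lch ecrny lzn cwao pxrvx rqkl akkxa yrn pvw kul vmo jrs
Hunk 4: at line 5 remove [rqkl,akkxa,yrn] add [nmucb,pryv] -> 11 lines: lch ecrny lzn cwao pxrvx nmucb pryv pvw kul vmo jrs
Hunk 5: at line 1 remove [ecrny,lzn] add [qiml,gke,jdys] -> 12 lines: lch qiml gke jdys cwao pxrvx nmucb pryv pvw kul vmo jrs
Hunk 6: at line 1 remove [gke,jdys] add [hnf,ixnr,hhtpp] -> 13 lines: lch qiml hnf ixnr hhtpp cwao pxrvx nmucb pryv pvw kul vmo jrs
Final line 3: hnf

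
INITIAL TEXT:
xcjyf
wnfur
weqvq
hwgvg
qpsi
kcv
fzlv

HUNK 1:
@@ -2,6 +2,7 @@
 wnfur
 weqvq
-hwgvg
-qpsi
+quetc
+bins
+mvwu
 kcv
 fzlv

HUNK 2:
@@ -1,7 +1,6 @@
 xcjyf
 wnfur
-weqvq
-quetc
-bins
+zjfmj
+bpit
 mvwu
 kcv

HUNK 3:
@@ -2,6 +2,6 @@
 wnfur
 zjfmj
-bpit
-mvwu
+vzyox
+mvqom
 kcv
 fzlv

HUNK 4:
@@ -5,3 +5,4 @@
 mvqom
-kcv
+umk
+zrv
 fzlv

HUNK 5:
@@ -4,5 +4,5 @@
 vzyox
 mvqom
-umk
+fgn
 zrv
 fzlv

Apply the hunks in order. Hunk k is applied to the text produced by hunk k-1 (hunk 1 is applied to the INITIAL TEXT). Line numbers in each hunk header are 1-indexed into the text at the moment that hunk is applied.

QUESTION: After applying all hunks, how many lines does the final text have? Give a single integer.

Answer: 8

Derivation:
Hunk 1: at line 2 remove [hwgvg,qpsi] add [quetc,bins,mvwu] -> 8 lines: xcjyf wnfur weqvq quetc bins mvwu kcv fzlv
Hunk 2: at line 1 remove [weqvq,quetc,bins] add [zjfmj,bpit] -> 7 lines: xcjyf wnfur zjfmj bpit mvwu kcv fzlv
Hunk 3: at line 2 remove [bpit,mvwu] add [vzyox,mvqom] -> 7 lines: xcjyf wnfur zjfmj vzyox mvqom kcv fzlv
Hunk 4: at line 5 remove [kcv] add [umk,zrv] -> 8 lines: xcjyf wnfur zjfmj vzyox mvqom umk zrv fzlv
Hunk 5: at line 4 remove [umk] add [fgn] -> 8 lines: xcjyf wnfur zjfmj vzyox mvqom fgn zrv fzlv
Final line count: 8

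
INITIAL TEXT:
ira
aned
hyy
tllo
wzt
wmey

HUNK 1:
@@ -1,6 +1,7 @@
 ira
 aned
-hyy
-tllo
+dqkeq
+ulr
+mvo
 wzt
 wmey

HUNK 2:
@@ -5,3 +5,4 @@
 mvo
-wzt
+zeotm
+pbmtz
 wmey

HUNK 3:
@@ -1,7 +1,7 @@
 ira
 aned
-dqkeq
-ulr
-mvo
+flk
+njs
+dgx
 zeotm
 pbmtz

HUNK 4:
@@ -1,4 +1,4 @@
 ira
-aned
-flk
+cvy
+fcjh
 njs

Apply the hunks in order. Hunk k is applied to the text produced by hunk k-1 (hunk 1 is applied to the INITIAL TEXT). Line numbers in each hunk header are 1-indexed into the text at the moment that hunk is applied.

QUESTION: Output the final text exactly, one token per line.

Answer: ira
cvy
fcjh
njs
dgx
zeotm
pbmtz
wmey

Derivation:
Hunk 1: at line 1 remove [hyy,tllo] add [dqkeq,ulr,mvo] -> 7 lines: ira aned dqkeq ulr mvo wzt wmey
Hunk 2: at line 5 remove [wzt] add [zeotm,pbmtz] -> 8 lines: ira aned dqkeq ulr mvo zeotm pbmtz wmey
Hunk 3: at line 1 remove [dqkeq,ulr,mvo] add [flk,njs,dgx] -> 8 lines: ira aned flk njs dgx zeotm pbmtz wmey
Hunk 4: at line 1 remove [aned,flk] add [cvy,fcjh] -> 8 lines: ira cvy fcjh njs dgx zeotm pbmtz wmey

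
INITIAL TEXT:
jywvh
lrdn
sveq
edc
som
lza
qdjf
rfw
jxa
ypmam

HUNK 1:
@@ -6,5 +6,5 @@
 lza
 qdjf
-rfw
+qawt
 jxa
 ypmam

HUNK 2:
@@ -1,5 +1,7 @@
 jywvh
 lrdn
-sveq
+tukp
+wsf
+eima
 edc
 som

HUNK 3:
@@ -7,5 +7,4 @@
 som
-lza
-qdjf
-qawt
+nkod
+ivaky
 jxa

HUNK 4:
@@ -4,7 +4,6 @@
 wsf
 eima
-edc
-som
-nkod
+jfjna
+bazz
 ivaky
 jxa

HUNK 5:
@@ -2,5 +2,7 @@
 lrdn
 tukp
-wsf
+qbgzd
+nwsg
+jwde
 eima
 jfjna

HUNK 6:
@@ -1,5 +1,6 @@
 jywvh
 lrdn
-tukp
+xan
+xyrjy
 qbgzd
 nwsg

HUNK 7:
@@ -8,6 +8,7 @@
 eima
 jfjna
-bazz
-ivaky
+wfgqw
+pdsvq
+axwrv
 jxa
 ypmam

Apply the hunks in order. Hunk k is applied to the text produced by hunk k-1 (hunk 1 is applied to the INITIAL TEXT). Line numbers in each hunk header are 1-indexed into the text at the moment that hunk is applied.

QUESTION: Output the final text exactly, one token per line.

Answer: jywvh
lrdn
xan
xyrjy
qbgzd
nwsg
jwde
eima
jfjna
wfgqw
pdsvq
axwrv
jxa
ypmam

Derivation:
Hunk 1: at line 6 remove [rfw] add [qawt] -> 10 lines: jywvh lrdn sveq edc som lza qdjf qawt jxa ypmam
Hunk 2: at line 1 remove [sveq] add [tukp,wsf,eima] -> 12 lines: jywvh lrdn tukp wsf eima edc som lza qdjf qawt jxa ypmam
Hunk 3: at line 7 remove [lza,qdjf,qawt] add [nkod,ivaky] -> 11 lines: jywvh lrdn tukp wsf eima edc som nkod ivaky jxa ypmam
Hunk 4: at line 4 remove [edc,som,nkod] add [jfjna,bazz] -> 10 lines: jywvh lrdn tukp wsf eima jfjna bazz ivaky jxa ypmam
Hunk 5: at line 2 remove [wsf] add [qbgzd,nwsg,jwde] -> 12 lines: jywvh lrdn tukp qbgzd nwsg jwde eima jfjna bazz ivaky jxa ypmam
Hunk 6: at line 1 remove [tukp] add [xan,xyrjy] -> 13 lines: jywvh lrdn xan xyrjy qbgzd nwsg jwde eima jfjna bazz ivaky jxa ypmam
Hunk 7: at line 8 remove [bazz,ivaky] add [wfgqw,pdsvq,axwrv] -> 14 lines: jywvh lrdn xan xyrjy qbgzd nwsg jwde eima jfjna wfgqw pdsvq axwrv jxa ypmam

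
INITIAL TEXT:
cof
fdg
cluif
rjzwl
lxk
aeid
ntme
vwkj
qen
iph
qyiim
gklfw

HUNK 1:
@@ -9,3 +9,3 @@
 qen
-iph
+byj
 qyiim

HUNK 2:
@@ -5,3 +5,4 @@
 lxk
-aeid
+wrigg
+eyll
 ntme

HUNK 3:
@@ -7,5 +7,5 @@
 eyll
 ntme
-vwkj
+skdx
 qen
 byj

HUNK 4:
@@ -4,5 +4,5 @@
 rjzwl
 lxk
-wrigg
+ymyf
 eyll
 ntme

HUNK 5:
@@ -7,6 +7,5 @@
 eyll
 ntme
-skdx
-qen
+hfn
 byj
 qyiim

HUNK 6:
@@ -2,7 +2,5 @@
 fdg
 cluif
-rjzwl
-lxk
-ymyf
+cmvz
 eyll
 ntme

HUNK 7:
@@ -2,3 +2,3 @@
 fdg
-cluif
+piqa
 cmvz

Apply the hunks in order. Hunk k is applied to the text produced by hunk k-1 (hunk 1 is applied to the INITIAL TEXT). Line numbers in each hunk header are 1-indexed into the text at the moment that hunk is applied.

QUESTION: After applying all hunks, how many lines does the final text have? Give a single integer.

Answer: 10

Derivation:
Hunk 1: at line 9 remove [iph] add [byj] -> 12 lines: cof fdg cluif rjzwl lxk aeid ntme vwkj qen byj qyiim gklfw
Hunk 2: at line 5 remove [aeid] add [wrigg,eyll] -> 13 lines: cof fdg cluif rjzwl lxk wrigg eyll ntme vwkj qen byj qyiim gklfw
Hunk 3: at line 7 remove [vwkj] add [skdx] -> 13 lines: cof fdg cluif rjzwl lxk wrigg eyll ntme skdx qen byj qyiim gklfw
Hunk 4: at line 4 remove [wrigg] add [ymyf] -> 13 lines: cof fdg cluif rjzwl lxk ymyf eyll ntme skdx qen byj qyiim gklfw
Hunk 5: at line 7 remove [skdx,qen] add [hfn] -> 12 lines: cof fdg cluif rjzwl lxk ymyf eyll ntme hfn byj qyiim gklfw
Hunk 6: at line 2 remove [rjzwl,lxk,ymyf] add [cmvz] -> 10 lines: cof fdg cluif cmvz eyll ntme hfn byj qyiim gklfw
Hunk 7: at line 2 remove [cluif] add [piqa] -> 10 lines: cof fdg piqa cmvz eyll ntme hfn byj qyiim gklfw
Final line count: 10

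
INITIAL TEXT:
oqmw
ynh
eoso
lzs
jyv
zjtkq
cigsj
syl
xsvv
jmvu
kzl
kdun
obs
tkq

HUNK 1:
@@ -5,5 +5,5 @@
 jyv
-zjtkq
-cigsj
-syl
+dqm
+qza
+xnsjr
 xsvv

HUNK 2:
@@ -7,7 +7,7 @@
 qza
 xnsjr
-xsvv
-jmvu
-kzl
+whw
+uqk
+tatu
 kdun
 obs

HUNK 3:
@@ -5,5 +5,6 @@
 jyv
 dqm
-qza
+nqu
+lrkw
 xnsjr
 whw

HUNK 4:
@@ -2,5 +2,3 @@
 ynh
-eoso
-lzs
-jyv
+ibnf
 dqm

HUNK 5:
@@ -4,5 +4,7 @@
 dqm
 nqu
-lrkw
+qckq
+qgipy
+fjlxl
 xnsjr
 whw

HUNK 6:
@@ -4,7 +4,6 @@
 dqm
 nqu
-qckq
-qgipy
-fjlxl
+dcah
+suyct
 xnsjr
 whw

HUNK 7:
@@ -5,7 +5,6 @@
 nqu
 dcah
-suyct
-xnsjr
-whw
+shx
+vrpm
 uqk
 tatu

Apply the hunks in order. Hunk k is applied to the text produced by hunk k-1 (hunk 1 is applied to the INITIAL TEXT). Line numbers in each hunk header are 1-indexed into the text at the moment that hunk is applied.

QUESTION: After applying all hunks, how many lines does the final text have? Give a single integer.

Answer: 13

Derivation:
Hunk 1: at line 5 remove [zjtkq,cigsj,syl] add [dqm,qza,xnsjr] -> 14 lines: oqmw ynh eoso lzs jyv dqm qza xnsjr xsvv jmvu kzl kdun obs tkq
Hunk 2: at line 7 remove [xsvv,jmvu,kzl] add [whw,uqk,tatu] -> 14 lines: oqmw ynh eoso lzs jyv dqm qza xnsjr whw uqk tatu kdun obs tkq
Hunk 3: at line 5 remove [qza] add [nqu,lrkw] -> 15 lines: oqmw ynh eoso lzs jyv dqm nqu lrkw xnsjr whw uqk tatu kdun obs tkq
Hunk 4: at line 2 remove [eoso,lzs,jyv] add [ibnf] -> 13 lines: oqmw ynh ibnf dqm nqu lrkw xnsjr whw uqk tatu kdun obs tkq
Hunk 5: at line 4 remove [lrkw] add [qckq,qgipy,fjlxl] -> 15 lines: oqmw ynh ibnf dqm nqu qckq qgipy fjlxl xnsjr whw uqk tatu kdun obs tkq
Hunk 6: at line 4 remove [qckq,qgipy,fjlxl] add [dcah,suyct] -> 14 lines: oqmw ynh ibnf dqm nqu dcah suyct xnsjr whw uqk tatu kdun obs tkq
Hunk 7: at line 5 remove [suyct,xnsjr,whw] add [shx,vrpm] -> 13 lines: oqmw ynh ibnf dqm nqu dcah shx vrpm uqk tatu kdun obs tkq
Final line count: 13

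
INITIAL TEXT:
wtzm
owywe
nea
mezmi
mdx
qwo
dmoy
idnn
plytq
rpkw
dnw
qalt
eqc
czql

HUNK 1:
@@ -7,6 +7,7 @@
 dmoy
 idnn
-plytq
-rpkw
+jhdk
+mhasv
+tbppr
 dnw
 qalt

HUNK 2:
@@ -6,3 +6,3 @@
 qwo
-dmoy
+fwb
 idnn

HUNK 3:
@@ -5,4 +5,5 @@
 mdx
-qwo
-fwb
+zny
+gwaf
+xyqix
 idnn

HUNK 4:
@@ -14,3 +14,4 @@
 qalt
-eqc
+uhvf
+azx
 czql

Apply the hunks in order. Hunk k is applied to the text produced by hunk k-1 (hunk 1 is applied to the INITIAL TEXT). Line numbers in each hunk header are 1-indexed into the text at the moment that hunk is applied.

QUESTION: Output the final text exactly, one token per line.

Answer: wtzm
owywe
nea
mezmi
mdx
zny
gwaf
xyqix
idnn
jhdk
mhasv
tbppr
dnw
qalt
uhvf
azx
czql

Derivation:
Hunk 1: at line 7 remove [plytq,rpkw] add [jhdk,mhasv,tbppr] -> 15 lines: wtzm owywe nea mezmi mdx qwo dmoy idnn jhdk mhasv tbppr dnw qalt eqc czql
Hunk 2: at line 6 remove [dmoy] add [fwb] -> 15 lines: wtzm owywe nea mezmi mdx qwo fwb idnn jhdk mhasv tbppr dnw qalt eqc czql
Hunk 3: at line 5 remove [qwo,fwb] add [zny,gwaf,xyqix] -> 16 lines: wtzm owywe nea mezmi mdx zny gwaf xyqix idnn jhdk mhasv tbppr dnw qalt eqc czql
Hunk 4: at line 14 remove [eqc] add [uhvf,azx] -> 17 lines: wtzm owywe nea mezmi mdx zny gwaf xyqix idnn jhdk mhasv tbppr dnw qalt uhvf azx czql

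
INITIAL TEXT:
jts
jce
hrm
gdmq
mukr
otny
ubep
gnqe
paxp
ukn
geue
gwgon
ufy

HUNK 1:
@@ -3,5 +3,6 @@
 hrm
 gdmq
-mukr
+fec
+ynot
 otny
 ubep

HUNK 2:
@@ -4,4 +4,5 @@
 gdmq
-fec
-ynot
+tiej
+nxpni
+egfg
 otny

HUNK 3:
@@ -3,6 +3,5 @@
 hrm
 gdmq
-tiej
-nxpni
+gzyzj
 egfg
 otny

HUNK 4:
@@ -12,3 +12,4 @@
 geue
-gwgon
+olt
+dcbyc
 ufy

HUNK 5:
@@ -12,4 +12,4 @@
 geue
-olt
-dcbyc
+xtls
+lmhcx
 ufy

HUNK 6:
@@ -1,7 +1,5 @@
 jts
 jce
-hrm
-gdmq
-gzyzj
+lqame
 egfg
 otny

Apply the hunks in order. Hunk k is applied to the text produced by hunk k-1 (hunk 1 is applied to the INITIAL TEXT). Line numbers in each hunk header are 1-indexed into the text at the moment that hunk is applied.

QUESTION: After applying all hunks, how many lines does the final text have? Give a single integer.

Hunk 1: at line 3 remove [mukr] add [fec,ynot] -> 14 lines: jts jce hrm gdmq fec ynot otny ubep gnqe paxp ukn geue gwgon ufy
Hunk 2: at line 4 remove [fec,ynot] add [tiej,nxpni,egfg] -> 15 lines: jts jce hrm gdmq tiej nxpni egfg otny ubep gnqe paxp ukn geue gwgon ufy
Hunk 3: at line 3 remove [tiej,nxpni] add [gzyzj] -> 14 lines: jts jce hrm gdmq gzyzj egfg otny ubep gnqe paxp ukn geue gwgon ufy
Hunk 4: at line 12 remove [gwgon] add [olt,dcbyc] -> 15 lines: jts jce hrm gdmq gzyzj egfg otny ubep gnqe paxp ukn geue olt dcbyc ufy
Hunk 5: at line 12 remove [olt,dcbyc] add [xtls,lmhcx] -> 15 lines: jts jce hrm gdmq gzyzj egfg otny ubep gnqe paxp ukn geue xtls lmhcx ufy
Hunk 6: at line 1 remove [hrm,gdmq,gzyzj] add [lqame] -> 13 lines: jts jce lqame egfg otny ubep gnqe paxp ukn geue xtls lmhcx ufy
Final line count: 13

Answer: 13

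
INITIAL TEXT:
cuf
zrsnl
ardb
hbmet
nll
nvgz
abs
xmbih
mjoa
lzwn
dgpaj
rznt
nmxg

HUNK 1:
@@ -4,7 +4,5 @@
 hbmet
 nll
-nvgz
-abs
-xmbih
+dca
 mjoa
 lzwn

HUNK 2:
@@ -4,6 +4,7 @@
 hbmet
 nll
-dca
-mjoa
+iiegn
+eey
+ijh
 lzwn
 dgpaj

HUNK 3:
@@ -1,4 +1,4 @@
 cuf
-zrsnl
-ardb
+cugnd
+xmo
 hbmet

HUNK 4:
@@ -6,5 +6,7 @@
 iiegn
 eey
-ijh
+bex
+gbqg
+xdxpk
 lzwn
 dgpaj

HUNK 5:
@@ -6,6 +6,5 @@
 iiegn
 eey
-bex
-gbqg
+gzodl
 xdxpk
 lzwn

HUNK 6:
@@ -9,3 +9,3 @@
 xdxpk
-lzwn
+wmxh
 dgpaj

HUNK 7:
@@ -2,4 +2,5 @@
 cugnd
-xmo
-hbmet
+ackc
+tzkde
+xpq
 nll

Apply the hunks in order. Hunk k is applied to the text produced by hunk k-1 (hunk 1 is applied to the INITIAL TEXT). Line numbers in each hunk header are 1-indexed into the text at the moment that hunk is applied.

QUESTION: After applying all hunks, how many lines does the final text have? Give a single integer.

Answer: 14

Derivation:
Hunk 1: at line 4 remove [nvgz,abs,xmbih] add [dca] -> 11 lines: cuf zrsnl ardb hbmet nll dca mjoa lzwn dgpaj rznt nmxg
Hunk 2: at line 4 remove [dca,mjoa] add [iiegn,eey,ijh] -> 12 lines: cuf zrsnl ardb hbmet nll iiegn eey ijh lzwn dgpaj rznt nmxg
Hunk 3: at line 1 remove [zrsnl,ardb] add [cugnd,xmo] -> 12 lines: cuf cugnd xmo hbmet nll iiegn eey ijh lzwn dgpaj rznt nmxg
Hunk 4: at line 6 remove [ijh] add [bex,gbqg,xdxpk] -> 14 lines: cuf cugnd xmo hbmet nll iiegn eey bex gbqg xdxpk lzwn dgpaj rznt nmxg
Hunk 5: at line 6 remove [bex,gbqg] add [gzodl] -> 13 lines: cuf cugnd xmo hbmet nll iiegn eey gzodl xdxpk lzwn dgpaj rznt nmxg
Hunk 6: at line 9 remove [lzwn] add [wmxh] -> 13 lines: cuf cugnd xmo hbmet nll iiegn eey gzodl xdxpk wmxh dgpaj rznt nmxg
Hunk 7: at line 2 remove [xmo,hbmet] add [ackc,tzkde,xpq] -> 14 lines: cuf cugnd ackc tzkde xpq nll iiegn eey gzodl xdxpk wmxh dgpaj rznt nmxg
Final line count: 14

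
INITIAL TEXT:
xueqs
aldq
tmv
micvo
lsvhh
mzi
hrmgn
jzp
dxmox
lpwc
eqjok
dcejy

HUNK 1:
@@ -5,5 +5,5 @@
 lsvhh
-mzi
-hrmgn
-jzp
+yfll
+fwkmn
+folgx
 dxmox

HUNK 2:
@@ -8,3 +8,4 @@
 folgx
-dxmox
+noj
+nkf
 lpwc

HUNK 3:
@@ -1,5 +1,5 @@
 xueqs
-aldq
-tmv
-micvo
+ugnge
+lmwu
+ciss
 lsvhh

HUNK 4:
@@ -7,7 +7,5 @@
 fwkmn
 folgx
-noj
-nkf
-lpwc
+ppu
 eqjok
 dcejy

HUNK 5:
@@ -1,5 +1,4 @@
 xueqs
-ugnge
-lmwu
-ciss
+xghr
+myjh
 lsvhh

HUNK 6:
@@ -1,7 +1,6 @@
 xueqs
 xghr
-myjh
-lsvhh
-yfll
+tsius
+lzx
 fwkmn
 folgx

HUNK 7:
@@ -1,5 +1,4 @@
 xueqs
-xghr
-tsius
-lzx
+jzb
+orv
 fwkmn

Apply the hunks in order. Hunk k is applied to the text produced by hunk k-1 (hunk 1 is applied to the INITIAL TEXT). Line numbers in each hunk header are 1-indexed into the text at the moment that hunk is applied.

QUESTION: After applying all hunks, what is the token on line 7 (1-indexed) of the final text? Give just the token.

Hunk 1: at line 5 remove [mzi,hrmgn,jzp] add [yfll,fwkmn,folgx] -> 12 lines: xueqs aldq tmv micvo lsvhh yfll fwkmn folgx dxmox lpwc eqjok dcejy
Hunk 2: at line 8 remove [dxmox] add [noj,nkf] -> 13 lines: xueqs aldq tmv micvo lsvhh yfll fwkmn folgx noj nkf lpwc eqjok dcejy
Hunk 3: at line 1 remove [aldq,tmv,micvo] add [ugnge,lmwu,ciss] -> 13 lines: xueqs ugnge lmwu ciss lsvhh yfll fwkmn folgx noj nkf lpwc eqjok dcejy
Hunk 4: at line 7 remove [noj,nkf,lpwc] add [ppu] -> 11 lines: xueqs ugnge lmwu ciss lsvhh yfll fwkmn folgx ppu eqjok dcejy
Hunk 5: at line 1 remove [ugnge,lmwu,ciss] add [xghr,myjh] -> 10 lines: xueqs xghr myjh lsvhh yfll fwkmn folgx ppu eqjok dcejy
Hunk 6: at line 1 remove [myjh,lsvhh,yfll] add [tsius,lzx] -> 9 lines: xueqs xghr tsius lzx fwkmn folgx ppu eqjok dcejy
Hunk 7: at line 1 remove [xghr,tsius,lzx] add [jzb,orv] -> 8 lines: xueqs jzb orv fwkmn folgx ppu eqjok dcejy
Final line 7: eqjok

Answer: eqjok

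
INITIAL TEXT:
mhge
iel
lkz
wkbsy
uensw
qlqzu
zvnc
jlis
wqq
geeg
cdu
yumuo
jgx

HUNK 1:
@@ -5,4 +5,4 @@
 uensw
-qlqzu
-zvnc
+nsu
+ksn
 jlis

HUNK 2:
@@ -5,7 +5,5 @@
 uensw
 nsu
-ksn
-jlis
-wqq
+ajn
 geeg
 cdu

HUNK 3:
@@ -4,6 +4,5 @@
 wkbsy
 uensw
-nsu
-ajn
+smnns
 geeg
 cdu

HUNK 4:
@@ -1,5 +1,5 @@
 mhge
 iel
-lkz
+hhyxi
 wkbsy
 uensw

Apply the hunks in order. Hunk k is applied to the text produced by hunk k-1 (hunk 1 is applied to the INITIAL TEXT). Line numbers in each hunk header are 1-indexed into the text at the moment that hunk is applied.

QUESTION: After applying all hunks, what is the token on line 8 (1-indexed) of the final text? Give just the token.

Hunk 1: at line 5 remove [qlqzu,zvnc] add [nsu,ksn] -> 13 lines: mhge iel lkz wkbsy uensw nsu ksn jlis wqq geeg cdu yumuo jgx
Hunk 2: at line 5 remove [ksn,jlis,wqq] add [ajn] -> 11 lines: mhge iel lkz wkbsy uensw nsu ajn geeg cdu yumuo jgx
Hunk 3: at line 4 remove [nsu,ajn] add [smnns] -> 10 lines: mhge iel lkz wkbsy uensw smnns geeg cdu yumuo jgx
Hunk 4: at line 1 remove [lkz] add [hhyxi] -> 10 lines: mhge iel hhyxi wkbsy uensw smnns geeg cdu yumuo jgx
Final line 8: cdu

Answer: cdu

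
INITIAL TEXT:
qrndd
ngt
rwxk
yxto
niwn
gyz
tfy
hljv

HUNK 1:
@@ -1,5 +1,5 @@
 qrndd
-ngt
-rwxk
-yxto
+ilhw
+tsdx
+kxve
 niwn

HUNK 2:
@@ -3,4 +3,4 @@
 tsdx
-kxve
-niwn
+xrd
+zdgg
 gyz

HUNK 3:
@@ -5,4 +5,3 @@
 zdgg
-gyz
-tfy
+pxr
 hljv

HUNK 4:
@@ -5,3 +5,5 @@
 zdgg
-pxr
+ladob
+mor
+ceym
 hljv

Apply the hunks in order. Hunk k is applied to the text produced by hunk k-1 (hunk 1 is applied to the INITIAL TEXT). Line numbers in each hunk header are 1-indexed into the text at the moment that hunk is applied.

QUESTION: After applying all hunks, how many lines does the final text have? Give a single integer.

Hunk 1: at line 1 remove [ngt,rwxk,yxto] add [ilhw,tsdx,kxve] -> 8 lines: qrndd ilhw tsdx kxve niwn gyz tfy hljv
Hunk 2: at line 3 remove [kxve,niwn] add [xrd,zdgg] -> 8 lines: qrndd ilhw tsdx xrd zdgg gyz tfy hljv
Hunk 3: at line 5 remove [gyz,tfy] add [pxr] -> 7 lines: qrndd ilhw tsdx xrd zdgg pxr hljv
Hunk 4: at line 5 remove [pxr] add [ladob,mor,ceym] -> 9 lines: qrndd ilhw tsdx xrd zdgg ladob mor ceym hljv
Final line count: 9

Answer: 9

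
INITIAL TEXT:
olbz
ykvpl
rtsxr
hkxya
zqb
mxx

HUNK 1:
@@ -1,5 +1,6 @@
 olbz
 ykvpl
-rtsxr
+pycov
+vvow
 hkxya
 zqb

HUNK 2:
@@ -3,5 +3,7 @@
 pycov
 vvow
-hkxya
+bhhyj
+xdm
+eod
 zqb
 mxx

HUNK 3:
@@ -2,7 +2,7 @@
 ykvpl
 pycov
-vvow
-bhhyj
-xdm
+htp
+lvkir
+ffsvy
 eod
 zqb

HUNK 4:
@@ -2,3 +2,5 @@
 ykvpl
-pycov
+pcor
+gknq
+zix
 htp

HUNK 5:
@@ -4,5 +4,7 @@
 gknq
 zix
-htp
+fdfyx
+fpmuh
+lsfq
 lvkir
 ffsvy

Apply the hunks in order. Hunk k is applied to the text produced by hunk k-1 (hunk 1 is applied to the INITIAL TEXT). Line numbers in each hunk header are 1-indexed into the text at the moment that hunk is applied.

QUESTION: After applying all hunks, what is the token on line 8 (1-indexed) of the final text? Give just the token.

Hunk 1: at line 1 remove [rtsxr] add [pycov,vvow] -> 7 lines: olbz ykvpl pycov vvow hkxya zqb mxx
Hunk 2: at line 3 remove [hkxya] add [bhhyj,xdm,eod] -> 9 lines: olbz ykvpl pycov vvow bhhyj xdm eod zqb mxx
Hunk 3: at line 2 remove [vvow,bhhyj,xdm] add [htp,lvkir,ffsvy] -> 9 lines: olbz ykvpl pycov htp lvkir ffsvy eod zqb mxx
Hunk 4: at line 2 remove [pycov] add [pcor,gknq,zix] -> 11 lines: olbz ykvpl pcor gknq zix htp lvkir ffsvy eod zqb mxx
Hunk 5: at line 4 remove [htp] add [fdfyx,fpmuh,lsfq] -> 13 lines: olbz ykvpl pcor gknq zix fdfyx fpmuh lsfq lvkir ffsvy eod zqb mxx
Final line 8: lsfq

Answer: lsfq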